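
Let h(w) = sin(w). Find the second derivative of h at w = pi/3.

The coefficient of (w - pi/3)^2 in the expansion is -sqrt(3)/4, so h′′(pi/3) = 2! * (-sqrt(3)/4) = -sqrt(3)/2.

-sqrt(3)/2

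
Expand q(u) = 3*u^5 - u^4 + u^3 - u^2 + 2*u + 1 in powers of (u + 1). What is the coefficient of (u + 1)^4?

-16

[(u + 1)^0] = -7;  [(u + 1)^1] = 26;  [(u + 1)^2] = -40;  [(u + 1)^3] = 35;  [(u + 1)^4] = -16.
So c_4 = q^(4)(-1)/4! = -16.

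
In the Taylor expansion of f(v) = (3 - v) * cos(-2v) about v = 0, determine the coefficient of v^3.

Distribute the polynomial across the series and collect like powers.
f(0) = 3
f′(0) = -1
f′′(0) = -12
f′′′(0) = 12
Then c_k = f^(k)(0)/k! gives each Taylor coefficient.

2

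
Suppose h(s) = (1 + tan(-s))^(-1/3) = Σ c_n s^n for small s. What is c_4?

Let u equal the inner series; expand the outer function in u and truncate.
h(0) = 1
h′(0) = 1/3
h′′(0) = 4/9
h′′′(0) = 46/27
h^(4)(0) = 568/81

71/243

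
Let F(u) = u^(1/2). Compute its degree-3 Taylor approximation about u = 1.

F(1) = 1
F′(1) = 1/2
F′′(1) = -1/4
F′′′(1) = 3/8
Dividing each by k! gives the coefficients c_0, ..., c_3.

(u - 1)^3/16 - (u - 1)^2/8 + (u - 1)/2 + 1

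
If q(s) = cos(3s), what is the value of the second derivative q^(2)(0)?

-9

Apply the Taylor formula c_k = f^(k)(a)/k!.
The coefficient of s^2 in the expansion is -9/2, so q′′(0) = 2! * (-9/2) = -9.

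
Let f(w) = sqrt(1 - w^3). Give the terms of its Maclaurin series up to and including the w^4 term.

f(0) = 1
f′(0) = 0
f′′(0) = 0
f′′′(0) = -3
f^(4)(0) = 0

1 - w^3/2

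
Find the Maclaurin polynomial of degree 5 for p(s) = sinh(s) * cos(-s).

-s^5/30 - s^3/3 + s

Expand each factor separately, then convolve coefficients.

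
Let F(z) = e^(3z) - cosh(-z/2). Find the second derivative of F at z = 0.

35/4

Combine the two series term by term.
The coefficient of z^2 in the expansion is 35/8, so F′′(0) = 2! * (35/8) = 35/4.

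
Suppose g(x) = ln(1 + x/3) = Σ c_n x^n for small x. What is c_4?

Apply the Taylor formula c_k = f^(k)(a)/k!.

-1/324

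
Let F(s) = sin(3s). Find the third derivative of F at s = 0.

-27

From the series, [s^3] F = -9/2; multiply by 3! = 6 to get -27.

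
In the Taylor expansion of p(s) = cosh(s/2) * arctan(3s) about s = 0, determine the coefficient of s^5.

Write out both Maclaurin series and multiply, keeping only the needed powers.
p(0) = 0
p′(0) = 3
p′′(0) = 0
p′′′(0) = -207/4
p^(4)(0) = 0
p^(5)(0) = 91167/16
The Taylor polynomial is Σ p^(k)(0)/k! · s^k.

30389/640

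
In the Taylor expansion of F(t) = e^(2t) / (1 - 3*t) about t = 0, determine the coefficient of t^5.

Use 1/(1 - r) = Σ r^k on the denominator, then take the Cauchy product.
F(0) = 1
F′(0) = 5
F′′(0) = 34
F′′′(0) = 314
F^(4)(0) = 3784
F^(5)(0) = 56792

7099/15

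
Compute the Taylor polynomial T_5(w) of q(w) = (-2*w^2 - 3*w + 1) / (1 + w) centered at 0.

-2*w^5 + 2*w^4 - 2*w^3 + 2*w^2 - 4*w + 1

Shift and add copies of the series according to the polynomial's terms.
q(0) = 1
q′(0) = -4
q′′(0) = 4
q′′′(0) = -12
q^(4)(0) = 48
q^(5)(0) = -240
Dividing each by k! gives the coefficients c_0, ..., c_5.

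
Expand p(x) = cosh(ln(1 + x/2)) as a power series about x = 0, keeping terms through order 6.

x^6/128 - x^5/64 + x^4/32 - x^3/16 + x^2/8 + 1

Compose series: expand the inner function first, then feed it into the outer expansion.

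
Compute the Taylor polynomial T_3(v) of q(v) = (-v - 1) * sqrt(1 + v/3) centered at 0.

Shift and add copies of the series according to the polynomial's terms.

5*v^3/432 - 11*v^2/72 - 7*v/6 - 1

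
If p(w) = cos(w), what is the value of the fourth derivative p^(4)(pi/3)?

From the series, [(w - pi/3)^4] p = 1/48; multiply by 4! = 24 to get 1/2.

1/2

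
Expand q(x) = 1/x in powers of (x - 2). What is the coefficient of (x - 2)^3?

-1/16

[(x - 2)^0] = 1/2;  [(x - 2)^1] = -1/4;  [(x - 2)^2] = 1/8;  [(x - 2)^3] = -1/16.
So c_3 = q′′′(2)/3! = -1/16.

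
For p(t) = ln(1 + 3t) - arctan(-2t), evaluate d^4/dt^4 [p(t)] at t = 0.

Combine the two series term by term.
From the series, [t^4] p = -81/4; multiply by 4! = 24 to get -486.

-486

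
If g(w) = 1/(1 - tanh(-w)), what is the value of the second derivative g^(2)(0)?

2

Compose series: expand the inner function first, then feed it into the outer expansion.
From the series, [w^2] g = 1; multiply by 2! = 2 to get 2.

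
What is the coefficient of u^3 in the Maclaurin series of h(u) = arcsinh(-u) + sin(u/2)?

7/48

Expand each term separately and add.
So c_3 = h′′′(0)/3! = 7/48.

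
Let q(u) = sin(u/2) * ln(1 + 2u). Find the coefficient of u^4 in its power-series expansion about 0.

Expand each factor separately, then convolve coefficients.
q(0) = 0
q′(0) = 0
q′′(0) = 2
q′′′(0) = -6
q^(4)(0) = 31

31/24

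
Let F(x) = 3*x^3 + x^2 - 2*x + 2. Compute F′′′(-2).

Differentiate repeatedly and evaluate at the center.
The coefficient of (x + 2)^3 in the expansion is 3, so F′′′(-2) = 3! * (3) = 18.

18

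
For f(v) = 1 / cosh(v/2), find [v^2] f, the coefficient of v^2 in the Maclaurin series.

-1/8

Divide the numerator series by the denominator series (power-series long division).
f(0) = 1
f′(0) = 0
f′′(0) = -1/4
Then c_k = f^(k)(0)/k! gives each Taylor coefficient.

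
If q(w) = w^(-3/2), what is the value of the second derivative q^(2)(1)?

15/4

The coefficient of (w - 1)^2 in the expansion is 15/8, so q′′(1) = 2! * (15/8) = 15/4.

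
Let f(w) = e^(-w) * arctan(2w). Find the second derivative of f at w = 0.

-4

Take the Cauchy product of the two expansions.
The coefficient of w^2 in the expansion is -2, so f′′(0) = 2! * (-2) = -4.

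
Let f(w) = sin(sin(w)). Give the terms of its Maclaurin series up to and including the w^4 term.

-w^3/3 + w

Compose series: expand the inner function first, then feed it into the outer expansion.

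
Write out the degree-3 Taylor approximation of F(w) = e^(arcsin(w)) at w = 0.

w^3/3 + w^2/2 + w + 1

Plug the Maclaurin series of the inner function into that of the outer and collect terms.
F(0) = 1
F′(0) = 1
F′′(0) = 1
F′′′(0) = 2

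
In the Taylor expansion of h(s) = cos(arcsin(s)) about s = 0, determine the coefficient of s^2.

Let u equal the inner series; expand the outer function in u and truncate.
h(0) = 1
h′(0) = 0
h′′(0) = -1

-1/2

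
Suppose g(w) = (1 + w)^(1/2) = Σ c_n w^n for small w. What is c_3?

1/16

Apply the Taylor formula c_k = f^(k)(a)/k!.
[w^0] = 1;  [w^1] = 1/2;  [w^2] = -1/8;  [w^3] = 1/16.
So c_3 = g′′′(0)/3! = 1/16.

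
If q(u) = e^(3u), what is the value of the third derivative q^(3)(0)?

27

The coefficient of u^3 in the expansion is 9/2, so q′′′(0) = 3! * (9/2) = 27.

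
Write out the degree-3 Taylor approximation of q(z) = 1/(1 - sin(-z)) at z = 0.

-5*z^3/6 + z^2 - z + 1

Substitute the inner expansion into the outer series and collect powers.
q(0) = 1
q′(0) = -1
q′′(0) = 2
q′′′(0) = -5
Then c_k = q^(k)(0)/k! gives each Taylor coefficient.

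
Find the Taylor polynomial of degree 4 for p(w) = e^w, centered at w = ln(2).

p(ln(2)) = 2
p′(ln(2)) = 2
p′′(ln(2)) = 2
p′′′(ln(2)) = 2
p^(4)(ln(2)) = 2
Then c_k = p^(k)(ln(2))/k! gives each Taylor coefficient.

(w - ln(2))^4/12 + (w - ln(2))^3/3 + (w - ln(2))^2 + 2*(w - ln(2)) + 2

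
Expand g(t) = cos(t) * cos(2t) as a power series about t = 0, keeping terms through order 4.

Multiply the two series term by term and collect like powers.
g(0) = 1
g′(0) = 0
g′′(0) = -5
g′′′(0) = 0
g^(4)(0) = 41
Then c_k = g^(k)(0)/k! gives each Taylor coefficient.

41*t^4/24 - 5*t^2/2 + 1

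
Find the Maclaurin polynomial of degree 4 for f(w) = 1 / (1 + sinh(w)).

Use the geometric series for the reciprocal, then substitute.
[w^0] = 1;  [w^1] = -1;  [w^2] = 1;  [w^3] = -7/6;  [w^4] = 4/3.

4*w^4/3 - 7*w^3/6 + w^2 - w + 1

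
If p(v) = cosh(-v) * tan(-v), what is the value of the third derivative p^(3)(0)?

-5

Multiply the two series term by term and collect like powers.
From the series, [v^3] p = -5/6; multiply by 3! = 6 to get -5.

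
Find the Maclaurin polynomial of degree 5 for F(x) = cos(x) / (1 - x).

Take the Cauchy product of the two expansions.
[x^0] = 1;  [x^1] = 1;  [x^2] = 1/2;  [x^3] = 1/2;  [x^4] = 13/24;  [x^5] = 13/24.

13*x^5/24 + 13*x^4/24 + x^3/2 + x^2/2 + x + 1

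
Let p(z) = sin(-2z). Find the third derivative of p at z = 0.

The coefficient of z^3 in the expansion is 4/3, so p′′′(0) = 3! * (4/3) = 8.

8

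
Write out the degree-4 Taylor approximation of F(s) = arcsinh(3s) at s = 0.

Differentiate repeatedly and evaluate at the center.

-9*s^3/2 + 3*s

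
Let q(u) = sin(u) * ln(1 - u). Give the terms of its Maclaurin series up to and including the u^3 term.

Multiply the two series term by term and collect like powers.
q(0) = 0
q′(0) = 0
q′′(0) = -2
q′′′(0) = -3

-u^3/2 - u^2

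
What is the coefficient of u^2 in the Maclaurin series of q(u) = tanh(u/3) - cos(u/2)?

Expand each term separately and add.
q(0) = -1
q′(0) = 1/3
q′′(0) = 1/4
The Taylor polynomial is Σ q^(k)(0)/k! · u^k.

1/8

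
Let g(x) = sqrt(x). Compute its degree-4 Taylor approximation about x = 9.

-5*(x - 9)^4/279936 + (x - 9)^3/3888 - (x - 9)^2/216 + (x - 9)/6 + 3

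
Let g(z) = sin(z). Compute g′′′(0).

The coefficient of z^3 in the expansion is -1/6, so g′′′(0) = 3! * (-1/6) = -1.

-1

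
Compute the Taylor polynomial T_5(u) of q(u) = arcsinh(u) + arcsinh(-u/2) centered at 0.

93*u^5/1280 - 7*u^3/48 + u/2

Expand each term separately and add.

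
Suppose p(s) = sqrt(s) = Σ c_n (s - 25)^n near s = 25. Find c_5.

[(s - 25)^0] = 5;  [(s - 25)^1] = 1/10;  [(s - 25)^2] = -1/1000;  [(s - 25)^3] = 1/50000;  [(s - 25)^4] = -1/2000000;  [(s - 25)^5] = 7/500000000.

7/500000000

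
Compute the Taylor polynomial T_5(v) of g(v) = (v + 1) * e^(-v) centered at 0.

Multiply each power in the prefactor through the base expansion.
[v^0] = 1;  [v^1] = 0;  [v^2] = -1/2;  [v^3] = 1/3;  [v^4] = -1/8;  [v^5] = 1/30.

v^5/30 - v^4/8 + v^3/3 - v^2/2 + 1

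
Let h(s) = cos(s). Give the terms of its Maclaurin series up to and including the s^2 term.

1 - s^2/2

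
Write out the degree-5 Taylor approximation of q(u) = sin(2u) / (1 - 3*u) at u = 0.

Expand 1/(denominator) as a geometric series and multiply by the numerator's series.
q(0) = 0
q′(0) = 2
q′′(0) = 12
q′′′(0) = 100
q^(4)(0) = 1200
q^(5)(0) = 18032

2254*u^5/15 + 50*u^4 + 50*u^3/3 + 6*u^2 + 2*u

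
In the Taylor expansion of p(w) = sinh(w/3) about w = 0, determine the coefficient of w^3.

1/162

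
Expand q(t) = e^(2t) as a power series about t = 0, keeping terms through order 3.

Compute the successive derivatives at the expansion point and divide by k!.
q(0) = 1
q′(0) = 2
q′′(0) = 4
q′′′(0) = 8
The Taylor polynomial is Σ q^(k)(0)/k! · t^k.

4*t^3/3 + 2*t^2 + 2*t + 1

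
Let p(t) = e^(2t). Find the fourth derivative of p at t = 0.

Use the known series and substitute for the argument.
The coefficient of t^4 in the expansion is 2/3, so p^(4)(0) = 4! * (2/3) = 16.

16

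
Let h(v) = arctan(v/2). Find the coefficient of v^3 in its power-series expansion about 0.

-1/24

[v^0] = 0;  [v^1] = 1/2;  [v^2] = 0;  [v^3] = -1/24.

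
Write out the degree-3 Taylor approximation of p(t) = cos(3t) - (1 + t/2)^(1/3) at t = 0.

-5*t^3/648 - 161*t^2/36 - t/6

Add the two expansions coefficient-wise.
p(0) = 0
p′(0) = -1/6
p′′(0) = -161/18
p′′′(0) = -5/108
Then c_k = p^(k)(0)/k! gives each Taylor coefficient.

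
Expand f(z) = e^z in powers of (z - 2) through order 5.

(z - 2)^5*e^(2)/120 + (z - 2)^4*e^(2)/24 + (z - 2)^3*e^(2)/6 + (z - 2)^2*e^(2)/2 + (z - 2)*e^(2) + e^(2)

f(2) = e^(2)
f′(2) = e^(2)
f′′(2) = e^(2)
f′′′(2) = e^(2)
f^(4)(2) = e^(2)
f^(5)(2) = e^(2)
Dividing each by k! gives the coefficients c_0, ..., c_5.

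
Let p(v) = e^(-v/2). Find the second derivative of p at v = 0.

1/4

Compute the successive derivatives at the expansion point and divide by k!.
From the series, [v^2] p = 1/8; multiply by 2! = 2 to get 1/4.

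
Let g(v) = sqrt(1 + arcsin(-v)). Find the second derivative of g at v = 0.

-1/4

Let u equal the inner series; expand the outer function in u and truncate.
From the series, [v^2] g = -1/8; multiply by 2! = 2 to get -1/4.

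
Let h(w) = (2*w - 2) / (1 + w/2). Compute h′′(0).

-3

Distribute the polynomial across the series and collect like powers.
From the series, [w^2] h = -3/2; multiply by 2! = 2 to get -3.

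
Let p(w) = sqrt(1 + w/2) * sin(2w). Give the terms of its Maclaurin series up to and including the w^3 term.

-67*w^3/48 + w^2/2 + 2*w

Expand each factor separately, then convolve coefficients.
p(0) = 0
p′(0) = 2
p′′(0) = 1
p′′′(0) = -67/8
Then c_k = p^(k)(0)/k! gives each Taylor coefficient.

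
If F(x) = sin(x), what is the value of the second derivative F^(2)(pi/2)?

-1

From the series, [(x - pi/2)^2] F = -1/2; multiply by 2! = 2 to get -1.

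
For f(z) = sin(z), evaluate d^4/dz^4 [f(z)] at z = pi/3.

From the series, [(z - pi/3)^4] f = sqrt(3)/48; multiply by 4! = 24 to get sqrt(3)/2.

sqrt(3)/2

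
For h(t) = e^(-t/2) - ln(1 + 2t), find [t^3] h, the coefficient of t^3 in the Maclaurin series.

Add the two expansions coefficient-wise.
[t^0] = 1;  [t^1] = -5/2;  [t^2] = 17/8;  [t^3] = -43/16.
So c_3 = h′′′(0)/3! = -43/16.

-43/16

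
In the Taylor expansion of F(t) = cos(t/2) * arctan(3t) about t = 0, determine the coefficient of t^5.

31829/640

Multiply the two series term by term and collect like powers.
[t^0] = 0;  [t^1] = 3;  [t^2] = 0;  [t^3] = -75/8;  [t^4] = 0;  [t^5] = 31829/640.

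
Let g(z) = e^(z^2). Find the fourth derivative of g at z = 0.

12

The coefficient of z^4 in the expansion is 1/2, so g^(4)(0) = 4! * (1/2) = 12.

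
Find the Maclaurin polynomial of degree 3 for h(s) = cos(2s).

1 - 2*s^2

Use the known series and substitute for the argument.
h(0) = 1
h′(0) = 0
h′′(0) = -4
h′′′(0) = 0
The Taylor polynomial is Σ h^(k)(0)/k! · s^k.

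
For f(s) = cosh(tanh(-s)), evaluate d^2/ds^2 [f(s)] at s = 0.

Let u equal the inner series; expand the outer function in u and truncate.
The coefficient of s^2 in the expansion is 1/2, so f′′(0) = 2! * (1/2) = 1.

1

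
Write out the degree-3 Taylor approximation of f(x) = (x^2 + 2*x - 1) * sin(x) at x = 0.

7*x^3/6 + 2*x^2 - x

Shift and add copies of the series according to the polynomial's terms.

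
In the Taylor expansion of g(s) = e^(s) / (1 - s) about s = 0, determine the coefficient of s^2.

5/2

Use 1/(1 - r) = Σ r^k on the denominator, then take the Cauchy product.
g(0) = 1
g′(0) = 2
g′′(0) = 5
So c_2 = g′′(0)/2! = 5/2.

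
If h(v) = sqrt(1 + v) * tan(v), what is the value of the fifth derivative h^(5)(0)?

Multiply the two series term by term and collect like powers.
The coefficient of v^5 in the expansion is 101/1920, so h^(5)(0) = 5! * (101/1920) = 101/16.

101/16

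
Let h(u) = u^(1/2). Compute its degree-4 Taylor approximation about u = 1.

[(u - 1)^0] = 1;  [(u - 1)^1] = 1/2;  [(u - 1)^2] = -1/8;  [(u - 1)^3] = 1/16;  [(u - 1)^4] = -5/128.

-5*(u - 1)^4/128 + (u - 1)^3/16 - (u - 1)^2/8 + (u - 1)/2 + 1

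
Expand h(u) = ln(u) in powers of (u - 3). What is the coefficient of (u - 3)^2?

h(3) = ln(3)
h′(3) = 1/3
h′′(3) = -1/9

-1/18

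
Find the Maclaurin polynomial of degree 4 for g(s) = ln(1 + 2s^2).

-2*s^4 + 2*s^2

[s^0] = 0;  [s^1] = 0;  [s^2] = 2;  [s^3] = 0;  [s^4] = -2.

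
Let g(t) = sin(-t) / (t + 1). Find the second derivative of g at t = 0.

2

Expand 1/(denominator) as a geometric series and multiply by the numerator's series.
The coefficient of t^2 in the expansion is 1, so g′′(0) = 2! * (1) = 2.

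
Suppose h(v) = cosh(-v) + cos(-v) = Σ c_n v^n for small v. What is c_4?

1/12

Add the two expansions coefficient-wise.
h(0) = 2
h′(0) = 0
h′′(0) = 0
h′′′(0) = 0
h^(4)(0) = 2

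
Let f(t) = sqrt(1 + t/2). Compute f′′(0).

-1/16

From the series, [t^2] f = -1/32; multiply by 2! = 2 to get -1/16.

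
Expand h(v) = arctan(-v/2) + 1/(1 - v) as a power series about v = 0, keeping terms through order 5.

159*v^5/160 + v^4 + 25*v^3/24 + v^2 + v/2 + 1

Combine the two series term by term.
h(0) = 1
h′(0) = 1/2
h′′(0) = 2
h′′′(0) = 25/4
h^(4)(0) = 24
h^(5)(0) = 477/4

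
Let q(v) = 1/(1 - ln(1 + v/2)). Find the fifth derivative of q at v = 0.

Compose series: expand the inner function first, then feed it into the outer expansion.
The coefficient of v^5 in the expansion is 7/1920, so q^(5)(0) = 5! * (7/1920) = 7/16.

7/16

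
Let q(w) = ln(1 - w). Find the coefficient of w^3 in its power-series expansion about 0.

q(0) = 0
q′(0) = -1
q′′(0) = -1
q′′′(0) = -2

-1/3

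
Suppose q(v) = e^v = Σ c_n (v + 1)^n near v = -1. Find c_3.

e^(-1)/6

Use the known series and substitute for the argument.
q(-1) = e^(-1)
q′(-1) = e^(-1)
q′′(-1) = e^(-1)
q′′′(-1) = e^(-1)
Then c_k = q^(k)(-1)/k! gives each Taylor coefficient.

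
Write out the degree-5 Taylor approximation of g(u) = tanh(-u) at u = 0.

-2*u^5/15 + u^3/3 - u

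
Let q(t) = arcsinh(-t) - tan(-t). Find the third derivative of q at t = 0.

3

Add the two expansions coefficient-wise.
The coefficient of t^3 in the expansion is 1/2, so q′′′(0) = 3! * (1/2) = 3.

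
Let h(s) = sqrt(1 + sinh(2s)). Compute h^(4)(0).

-31

Plug the Maclaurin series of the inner function into that of the outer and collect terms.
The coefficient of s^4 in the expansion is -31/24, so h^(4)(0) = 4! * (-31/24) = -31.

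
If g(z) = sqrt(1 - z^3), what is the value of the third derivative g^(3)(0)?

-3

The coefficient of z^3 in the expansion is -1/2, so g′′′(0) = 3! * (-1/2) = -3.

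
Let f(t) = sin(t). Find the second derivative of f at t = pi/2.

-1

Differentiate repeatedly and evaluate at the center.
From the series, [(t - pi/2)^2] f = -1/2; multiply by 2! = 2 to get -1.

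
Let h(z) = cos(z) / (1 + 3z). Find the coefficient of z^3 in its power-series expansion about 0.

-51/2

Write out both Maclaurin series and multiply, keeping only the needed powers.
h(0) = 1
h′(0) = -3
h′′(0) = 17
h′′′(0) = -153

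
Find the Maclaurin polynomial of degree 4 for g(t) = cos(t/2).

t^4/384 - t^2/8 + 1

g(0) = 1
g′(0) = 0
g′′(0) = -1/4
g′′′(0) = 0
g^(4)(0) = 1/16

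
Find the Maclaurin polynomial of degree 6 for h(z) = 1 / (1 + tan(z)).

Use the geometric series for the reciprocal, then substitute.
h(0) = 1
h′(0) = -1
h′′(0) = 2
h′′′(0) = -8
h^(4)(0) = 40
h^(5)(0) = -256
h^(6)(0) = 1952
The Taylor polynomial is Σ h^(k)(0)/k! · z^k.

122*z^6/45 - 32*z^5/15 + 5*z^4/3 - 4*z^3/3 + z^2 - z + 1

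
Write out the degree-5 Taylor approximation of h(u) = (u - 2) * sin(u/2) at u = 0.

-u^5/1920 - u^4/48 + u^3/24 + u^2/2 - u

Multiply each power in the prefactor through the base expansion.
h(0) = 0
h′(0) = -1
h′′(0) = 1
h′′′(0) = 1/4
h^(4)(0) = -1/2
h^(5)(0) = -1/16
The Taylor polynomial is Σ h^(k)(0)/k! · u^k.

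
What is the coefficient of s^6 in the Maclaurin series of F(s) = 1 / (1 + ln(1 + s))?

Expand as Σ (-1)^k u^k with u equal to the inner function's series.
[s^0] = 1;  [s^1] = -1;  [s^2] = 3/2;  [s^3] = -7/3;  [s^4] = 11/3;  [s^5] = -347/60;  [s^6] = 3289/360.
So c_6 = F^(6)(0)/6! = 3289/360.

3289/360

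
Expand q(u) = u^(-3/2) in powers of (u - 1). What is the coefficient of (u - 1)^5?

q(1) = 1
q′(1) = -3/2
q′′(1) = 15/4
q′′′(1) = -105/8
q^(4)(1) = 945/16
q^(5)(1) = -10395/32
Then c_k = q^(k)(1)/k! gives each Taylor coefficient.

-693/256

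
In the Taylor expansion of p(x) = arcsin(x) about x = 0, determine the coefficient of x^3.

1/6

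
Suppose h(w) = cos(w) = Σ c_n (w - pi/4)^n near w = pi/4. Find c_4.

sqrt(2)/48

h(pi/4) = sqrt(2)/2
h′(pi/4) = -sqrt(2)/2
h′′(pi/4) = -sqrt(2)/2
h′′′(pi/4) = sqrt(2)/2
h^(4)(pi/4) = sqrt(2)/2
So c_4 = h^(4)(pi/4)/4! = sqrt(2)/48.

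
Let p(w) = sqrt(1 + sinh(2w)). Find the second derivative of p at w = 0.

Substitute the inner expansion into the outer series and collect powers.
The coefficient of w^2 in the expansion is -1/2, so p′′(0) = 2! * (-1/2) = -1.

-1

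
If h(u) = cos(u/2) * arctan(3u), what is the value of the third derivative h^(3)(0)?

Multiply the two series term by term and collect like powers.
The coefficient of u^3 in the expansion is -75/8, so h′′′(0) = 3! * (-75/8) = -225/4.

-225/4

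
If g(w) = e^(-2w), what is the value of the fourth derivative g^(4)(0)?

16

Use the known series and substitute for the argument.
The coefficient of w^4 in the expansion is 2/3, so g^(4)(0) = 4! * (2/3) = 16.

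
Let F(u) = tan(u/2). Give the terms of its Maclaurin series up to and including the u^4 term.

F(0) = 0
F′(0) = 1/2
F′′(0) = 0
F′′′(0) = 1/4
F^(4)(0) = 0
The Taylor polynomial is Σ F^(k)(0)/k! · u^k.

u^3/24 + u/2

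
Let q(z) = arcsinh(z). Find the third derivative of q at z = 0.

Apply the Taylor formula c_k = f^(k)(a)/k!.
From the series, [z^3] q = -1/6; multiply by 3! = 6 to get -1.

-1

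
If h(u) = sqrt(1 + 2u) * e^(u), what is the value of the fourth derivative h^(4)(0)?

-4

Expand each factor separately, then convolve coefficients.
The coefficient of u^4 in the expansion is -1/6, so h^(4)(0) = 4! * (-1/6) = -4.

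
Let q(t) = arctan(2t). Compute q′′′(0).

The coefficient of t^3 in the expansion is -8/3, so q′′′(0) = 3! * (-8/3) = -16.

-16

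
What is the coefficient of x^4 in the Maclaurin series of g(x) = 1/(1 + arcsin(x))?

4/3

Substitute the inner expansion into the outer series and collect powers.
g(0) = 1
g′(0) = -1
g′′(0) = 2
g′′′(0) = -7
g^(4)(0) = 32
So c_4 = g^(4)(0)/4! = 4/3.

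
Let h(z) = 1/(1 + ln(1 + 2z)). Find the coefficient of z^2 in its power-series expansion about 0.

6

Plug the Maclaurin series of the inner function into that of the outer and collect terms.
h(0) = 1
h′(0) = -2
h′′(0) = 12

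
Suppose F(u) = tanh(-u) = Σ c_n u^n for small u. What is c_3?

1/3

c_3 = F′′′(0)/3! = 1/3.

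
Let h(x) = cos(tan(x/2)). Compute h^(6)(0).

Substitute the inner expansion into the outer series and collect powers.
From the series, [x^6] h = -97/46080; multiply by 6! = 720 to get -97/64.

-97/64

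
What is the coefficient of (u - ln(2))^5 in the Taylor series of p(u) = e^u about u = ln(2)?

Differentiate repeatedly and evaluate at the center.

1/60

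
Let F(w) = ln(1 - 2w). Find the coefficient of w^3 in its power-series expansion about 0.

-8/3

Apply the Taylor formula c_k = f^(k)(a)/k!.
F(0) = 0
F′(0) = -2
F′′(0) = -4
F′′′(0) = -16
The Taylor polynomial is Σ F^(k)(0)/k! · w^k.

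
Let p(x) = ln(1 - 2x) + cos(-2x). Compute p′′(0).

Expand each term separately and add.
From the series, [x^2] p = -4; multiply by 2! = 2 to get -8.

-8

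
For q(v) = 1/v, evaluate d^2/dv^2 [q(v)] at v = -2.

The coefficient of (v + 2)^2 in the expansion is -1/8, so q′′(-2) = 2! * (-1/8) = -1/4.

-1/4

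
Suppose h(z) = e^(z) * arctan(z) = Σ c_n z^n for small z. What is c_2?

Write out both Maclaurin series and multiply, keeping only the needed powers.
[z^0] = 0;  [z^1] = 1;  [z^2] = 1.
So c_2 = h′′(0)/2! = 1.

1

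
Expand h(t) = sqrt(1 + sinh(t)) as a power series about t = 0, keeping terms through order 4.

-31*t^4/384 + 7*t^3/48 - t^2/8 + t/2 + 1

Substitute the inner expansion into the outer series and collect powers.
h(0) = 1
h′(0) = 1/2
h′′(0) = -1/4
h′′′(0) = 7/8
h^(4)(0) = -31/16
The Taylor polynomial is Σ h^(k)(0)/k! · t^k.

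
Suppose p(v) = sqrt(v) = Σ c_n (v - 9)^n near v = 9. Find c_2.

-1/216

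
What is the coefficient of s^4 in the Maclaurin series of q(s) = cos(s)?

1/24

Compute the successive derivatives at the expansion point and divide by k!.
[s^0] = 1;  [s^1] = 0;  [s^2] = -1/2;  [s^3] = 0;  [s^4] = 1/24.
So c_4 = q^(4)(0)/4! = 1/24.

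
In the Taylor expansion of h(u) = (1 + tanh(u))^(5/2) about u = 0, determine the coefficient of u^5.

25/768

Compose series: expand the inner function first, then feed it into the outer expansion.
h(0) = 1
h′(0) = 5/2
h′′(0) = 15/4
h′′′(0) = -25/8
h^(4)(0) = -495/16
h^(5)(0) = 125/32
The Taylor polynomial is Σ h^(k)(0)/k! · u^k.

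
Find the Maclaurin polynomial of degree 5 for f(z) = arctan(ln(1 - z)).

Compose series: expand the inner function first, then feed it into the outer expansion.
f(0) = 0
f′(0) = -1
f′′(0) = -1
f′′′(0) = 0
f^(4)(0) = 6
f^(5)(0) = 22

11*z^5/60 + z^4/4 - z^2/2 - z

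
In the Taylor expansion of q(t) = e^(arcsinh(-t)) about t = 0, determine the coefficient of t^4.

-1/8

Plug the Maclaurin series of the inner function into that of the outer and collect terms.
q(0) = 1
q′(0) = -1
q′′(0) = 1
q′′′(0) = 0
q^(4)(0) = -3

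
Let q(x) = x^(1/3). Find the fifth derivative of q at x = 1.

Use the known series and substitute for the argument.
The coefficient of (x - 1)^5 in the expansion is 22/729, so q^(5)(1) = 5! * (22/729) = 880/243.

880/243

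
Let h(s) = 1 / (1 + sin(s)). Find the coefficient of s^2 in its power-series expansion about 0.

1

Expand as Σ (-1)^k u^k with u equal to the inner function's series.
h(0) = 1
h′(0) = -1
h′′(0) = 2
So c_2 = h′′(0)/2! = 1.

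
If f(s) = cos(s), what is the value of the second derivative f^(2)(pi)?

1

The coefficient of (s - pi)^2 in the expansion is 1/2, so f′′(pi) = 2! * (1/2) = 1.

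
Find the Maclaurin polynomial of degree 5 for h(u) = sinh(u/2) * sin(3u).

-35*u^4/16 + 3*u^2/2

Write out both Maclaurin series and multiply, keeping only the needed powers.
h(0) = 0
h′(0) = 0
h′′(0) = 3
h′′′(0) = 0
h^(4)(0) = -105/2
h^(5)(0) = 0
The Taylor polynomial is Σ h^(k)(0)/k! · u^k.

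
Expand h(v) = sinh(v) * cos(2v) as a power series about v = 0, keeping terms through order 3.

-11*v^3/6 + v

Multiply the two series term by term and collect like powers.
h(0) = 0
h′(0) = 1
h′′(0) = 0
h′′′(0) = -11
The Taylor polynomial is Σ h^(k)(0)/k! · v^k.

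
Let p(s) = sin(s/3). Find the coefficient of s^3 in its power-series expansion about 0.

-1/162

p(0) = 0
p′(0) = 1/3
p′′(0) = 0
p′′′(0) = -1/27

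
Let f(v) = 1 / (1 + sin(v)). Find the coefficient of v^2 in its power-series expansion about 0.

Write 1/(1+u) = 1 - u + u^2 - u^3 + ... and substitute the series for u.
f(0) = 1
f′(0) = -1
f′′(0) = 2

1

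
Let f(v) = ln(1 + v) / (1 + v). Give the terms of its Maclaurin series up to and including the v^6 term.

-49*v^6/20 + 137*v^5/60 - 25*v^4/12 + 11*v^3/6 - 3*v^2/2 + v

Multiply the two series term by term and collect like powers.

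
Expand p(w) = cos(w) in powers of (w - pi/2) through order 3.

[(w - pi/2)^0] = 0;  [(w - pi/2)^1] = -1;  [(w - pi/2)^2] = 0;  [(w - pi/2)^3] = 1/6.

(w - pi/2)^3/6 - (w - pi/2)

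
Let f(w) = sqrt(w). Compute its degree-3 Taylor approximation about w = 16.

[(w - 16)^0] = 4;  [(w - 16)^1] = 1/8;  [(w - 16)^2] = -1/512;  [(w - 16)^3] = 1/16384.

(w - 16)^3/16384 - (w - 16)^2/512 + (w - 16)/8 + 4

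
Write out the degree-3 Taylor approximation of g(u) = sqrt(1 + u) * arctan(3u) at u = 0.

Expand each factor separately, then convolve coefficients.
g(0) = 0
g′(0) = 3
g′′(0) = 3
g′′′(0) = -225/4
Then c_k = g^(k)(0)/k! gives each Taylor coefficient.

-75*u^3/8 + 3*u^2/2 + 3*u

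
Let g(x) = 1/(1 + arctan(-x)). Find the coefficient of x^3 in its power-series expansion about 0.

Substitute the inner expansion into the outer series and collect powers.
g(0) = 1
g′(0) = 1
g′′(0) = 2
g′′′(0) = 4
So c_3 = g′′′(0)/3! = 2/3.

2/3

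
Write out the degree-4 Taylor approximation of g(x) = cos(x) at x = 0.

x^4/24 - x^2/2 + 1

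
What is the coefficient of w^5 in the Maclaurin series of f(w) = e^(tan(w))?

Let u equal the inner series; expand the outer function in u and truncate.
f(0) = 1
f′(0) = 1
f′′(0) = 1
f′′′(0) = 3
f^(4)(0) = 9
f^(5)(0) = 37
So c_5 = f^(5)(0)/5! = 37/120.

37/120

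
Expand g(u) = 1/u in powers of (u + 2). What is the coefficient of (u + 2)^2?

-1/8

Compute the successive derivatives at the expansion point and divide by k!.
g(-2) = -1/2
g′(-2) = -1/4
g′′(-2) = -1/4
So c_2 = g′′(-2)/2! = -1/8.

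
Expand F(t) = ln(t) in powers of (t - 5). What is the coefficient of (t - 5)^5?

1/15625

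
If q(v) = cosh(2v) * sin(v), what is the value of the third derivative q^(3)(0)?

11

Multiply the two series term by term and collect like powers.
From the series, [v^3] q = 11/6; multiply by 3! = 6 to get 11.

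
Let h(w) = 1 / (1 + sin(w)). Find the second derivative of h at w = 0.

Use the geometric series for the reciprocal, then substitute.
The coefficient of w^2 in the expansion is 1, so h′′(0) = 2! * (1) = 2.

2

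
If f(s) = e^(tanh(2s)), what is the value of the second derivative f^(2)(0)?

4

Substitute the inner expansion into the outer series and collect powers.
From the series, [s^2] f = 2; multiply by 2! = 2 to get 4.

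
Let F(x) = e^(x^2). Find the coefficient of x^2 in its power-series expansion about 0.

1

F(0) = 1
F′(0) = 0
F′′(0) = 2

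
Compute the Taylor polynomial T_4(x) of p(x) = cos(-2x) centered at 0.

2*x^4/3 - 2*x^2 + 1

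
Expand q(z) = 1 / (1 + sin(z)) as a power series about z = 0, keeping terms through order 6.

Use the geometric series for the reciprocal, then substitute.

17*z^6/45 - 61*z^5/120 + 2*z^4/3 - 5*z^3/6 + z^2 - z + 1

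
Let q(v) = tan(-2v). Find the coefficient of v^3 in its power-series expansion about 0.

Differentiate repeatedly and evaluate at the center.

-8/3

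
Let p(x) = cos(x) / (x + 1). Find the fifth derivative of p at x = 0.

Multiply the numerator's expansion by the denominator's geometric series.
From the series, [x^5] p = -13/24; multiply by 5! = 120 to get -65.

-65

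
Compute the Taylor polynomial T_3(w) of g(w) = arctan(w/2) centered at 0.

-w^3/24 + w/2

[w^0] = 0;  [w^1] = 1/2;  [w^2] = 0;  [w^3] = -1/24.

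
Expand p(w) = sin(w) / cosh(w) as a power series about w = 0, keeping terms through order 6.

3*w^5/10 - 2*w^3/3 + w

Invert the denominator's series and multiply.
p(0) = 0
p′(0) = 1
p′′(0) = 0
p′′′(0) = -4
p^(4)(0) = 0
p^(5)(0) = 36
p^(6)(0) = 0
The Taylor polynomial is Σ p^(k)(0)/k! · w^k.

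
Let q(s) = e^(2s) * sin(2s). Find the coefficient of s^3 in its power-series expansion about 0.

Write out both Maclaurin series and multiply, keeping only the needed powers.
[s^0] = 0;  [s^1] = 2;  [s^2] = 4;  [s^3] = 8/3.

8/3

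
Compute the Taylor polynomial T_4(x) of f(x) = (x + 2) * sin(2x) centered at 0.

-4*x^4/3 - 8*x^3/3 + 2*x^2 + 4*x

Distribute the polynomial across the series and collect like powers.
f(0) = 0
f′(0) = 4
f′′(0) = 4
f′′′(0) = -16
f^(4)(0) = -32
The Taylor polynomial is Σ f^(k)(0)/k! · x^k.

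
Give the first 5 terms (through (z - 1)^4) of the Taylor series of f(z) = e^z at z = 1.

e*(z - 1)^4/24 + e*(z - 1)^3/6 + e*(z - 1)^2/2 + e*(z - 1) + e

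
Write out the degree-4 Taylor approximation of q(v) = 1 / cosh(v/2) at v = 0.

Write the quotient as an unknown series and match coefficients against numerator = denominator · series.

5*v^4/384 - v^2/8 + 1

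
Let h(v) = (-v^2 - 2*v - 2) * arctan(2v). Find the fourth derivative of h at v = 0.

128

Distribute the polynomial across the series and collect like powers.
From the series, [v^4] h = 16/3; multiply by 4! = 24 to get 128.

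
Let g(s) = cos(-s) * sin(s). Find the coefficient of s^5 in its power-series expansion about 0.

Multiply the two series term by term and collect like powers.
[s^0] = 0;  [s^1] = 1;  [s^2] = 0;  [s^3] = -2/3;  [s^4] = 0;  [s^5] = 2/15.
So c_5 = g^(5)(0)/5! = 2/15.

2/15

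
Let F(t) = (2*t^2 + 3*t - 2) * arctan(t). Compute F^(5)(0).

-128

Distribute the polynomial across the series and collect like powers.
From the series, [t^5] F = -16/15; multiply by 5! = 120 to get -128.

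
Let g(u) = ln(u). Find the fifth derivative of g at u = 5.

The coefficient of (u - 5)^5 in the expansion is 1/15625, so g^(5)(5) = 5! * (1/15625) = 24/3125.

24/3125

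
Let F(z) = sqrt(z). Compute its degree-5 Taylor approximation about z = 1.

7*(z - 1)^5/256 - 5*(z - 1)^4/128 + (z - 1)^3/16 - (z - 1)^2/8 + (z - 1)/2 + 1

Use the known series and substitute for the argument.
F(1) = 1
F′(1) = 1/2
F′′(1) = -1/4
F′′′(1) = 3/8
F^(4)(1) = -15/16
F^(5)(1) = 105/32
Dividing each by k! gives the coefficients c_0, ..., c_5.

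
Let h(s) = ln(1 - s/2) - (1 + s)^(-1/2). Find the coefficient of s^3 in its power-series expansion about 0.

13/48

Add the two expansions coefficient-wise.
So c_3 = h′′′(0)/3! = 13/48.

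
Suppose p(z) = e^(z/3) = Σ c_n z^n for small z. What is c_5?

Use the known series and substitute for the argument.
So c_5 = p^(5)(0)/5! = 1/29160.

1/29160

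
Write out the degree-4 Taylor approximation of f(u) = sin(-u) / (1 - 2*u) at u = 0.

-23*u^4/3 - 23*u^3/6 - 2*u^2 - u

Multiply the numerator's expansion by the denominator's geometric series.
[u^0] = 0;  [u^1] = -1;  [u^2] = -2;  [u^3] = -23/6;  [u^4] = -23/3.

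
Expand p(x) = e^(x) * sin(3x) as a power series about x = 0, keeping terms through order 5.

-x^5/10 - 4*x^4 - 3*x^3 + 3*x^2 + 3*x

Expand each factor separately, then convolve coefficients.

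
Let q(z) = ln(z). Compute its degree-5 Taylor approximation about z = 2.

(z - 2)^5/160 - (z - 2)^4/64 + (z - 2)^3/24 - (z - 2)^2/8 + (z - 2)/2 + ln(2)

q(2) = ln(2)
q′(2) = 1/2
q′′(2) = -1/4
q′′′(2) = 1/4
q^(4)(2) = -3/8
q^(5)(2) = 3/4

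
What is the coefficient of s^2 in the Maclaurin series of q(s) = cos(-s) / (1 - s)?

1/2

Multiply the two series term by term and collect like powers.
q(0) = 1
q′(0) = 1
q′′(0) = 1
So c_2 = q′′(0)/2! = 1/2.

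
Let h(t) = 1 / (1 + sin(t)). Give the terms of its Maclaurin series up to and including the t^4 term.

Expand as Σ (-1)^k u^k with u equal to the inner function's series.
h(0) = 1
h′(0) = -1
h′′(0) = 2
h′′′(0) = -5
h^(4)(0) = 16
The Taylor polynomial is Σ h^(k)(0)/k! · t^k.

2*t^4/3 - 5*t^3/6 + t^2 - t + 1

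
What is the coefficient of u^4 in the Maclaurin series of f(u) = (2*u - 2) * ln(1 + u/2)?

11/96

Distribute the polynomial across the series and collect like powers.
f(0) = 0
f′(0) = -1
f′′(0) = 5/2
f′′′(0) = -2
f^(4)(0) = 11/4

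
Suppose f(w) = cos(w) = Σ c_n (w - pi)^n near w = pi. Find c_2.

f(pi) = -1
f′(pi) = 0
f′′(pi) = 1
Dividing each by k! gives the coefficients c_0, ..., c_2.

1/2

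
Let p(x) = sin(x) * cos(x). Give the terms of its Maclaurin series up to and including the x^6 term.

Multiply the two series term by term and collect like powers.

2*x^5/15 - 2*x^3/3 + x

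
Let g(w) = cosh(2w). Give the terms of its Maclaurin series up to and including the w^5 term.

Compute the successive derivatives at the expansion point and divide by k!.
[w^0] = 1;  [w^1] = 0;  [w^2] = 2;  [w^3] = 0;  [w^4] = 2/3;  [w^5] = 0.

2*w^4/3 + 2*w^2 + 1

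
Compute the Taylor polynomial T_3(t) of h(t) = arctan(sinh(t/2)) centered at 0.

-t^3/48 + t/2

Compose series: expand the inner function first, then feed it into the outer expansion.
h(0) = 0
h′(0) = 1/2
h′′(0) = 0
h′′′(0) = -1/8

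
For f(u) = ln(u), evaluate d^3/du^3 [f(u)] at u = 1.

The coefficient of (u - 1)^3 in the expansion is 1/3, so f′′′(1) = 3! * (1/3) = 2.

2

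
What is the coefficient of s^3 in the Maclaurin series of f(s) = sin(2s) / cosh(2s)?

-16/3

Invert the denominator's series and multiply.
f(0) = 0
f′(0) = 2
f′′(0) = 0
f′′′(0) = -32
The Taylor polynomial is Σ f^(k)(0)/k! · s^k.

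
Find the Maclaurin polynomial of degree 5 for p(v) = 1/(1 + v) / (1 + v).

Take the Cauchy product of the two expansions.
p(0) = 1
p′(0) = -2
p′′(0) = 6
p′′′(0) = -24
p^(4)(0) = 120
p^(5)(0) = -720
Dividing each by k! gives the coefficients c_0, ..., c_5.

-6*v^5 + 5*v^4 - 4*v^3 + 3*v^2 - 2*v + 1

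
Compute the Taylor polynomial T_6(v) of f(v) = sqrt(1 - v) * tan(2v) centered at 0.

Write out both Maclaurin series and multiply, keeping only the needed powers.
f(0) = 0
f′(0) = 2
f′′(0) = -2
f′′′(0) = 29/2
f^(4)(0) = -35
f^(5)(0) = 3701/8
f^(6)(0) = -13563/8
The Taylor polynomial is Σ f^(k)(0)/k! · v^k.

-1507*v^6/640 + 3701*v^5/960 - 35*v^4/24 + 29*v^3/12 - v^2 + 2*v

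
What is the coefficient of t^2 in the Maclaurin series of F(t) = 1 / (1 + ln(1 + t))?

3/2

Expand as Σ (-1)^k u^k with u equal to the inner function's series.
F(0) = 1
F′(0) = -1
F′′(0) = 3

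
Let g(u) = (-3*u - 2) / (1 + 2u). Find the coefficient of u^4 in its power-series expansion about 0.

Distribute the polynomial across the series and collect like powers.
[u^0] = -2;  [u^1] = 1;  [u^2] = -2;  [u^3] = 4;  [u^4] = -8.

-8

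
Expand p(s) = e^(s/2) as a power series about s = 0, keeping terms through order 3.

Compute the successive derivatives at the expansion point and divide by k!.
[s^0] = 1;  [s^1] = 1/2;  [s^2] = 1/8;  [s^3] = 1/48.

s^3/48 + s^2/8 + s/2 + 1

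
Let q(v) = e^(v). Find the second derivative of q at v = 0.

1

Apply the Taylor formula c_k = f^(k)(a)/k!.
The coefficient of v^2 in the expansion is 1/2, so q′′(0) = 2! * (1/2) = 1.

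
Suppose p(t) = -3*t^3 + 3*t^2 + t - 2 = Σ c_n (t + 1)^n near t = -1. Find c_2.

Apply the Taylor formula c_k = f^(k)(a)/k!.
p(-1) = 3
p′(-1) = -14
p′′(-1) = 24
The Taylor polynomial is Σ p^(k)(-1)/k! · (t + 1)^k.

12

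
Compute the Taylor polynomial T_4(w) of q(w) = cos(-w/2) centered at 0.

w^4/384 - w^2/8 + 1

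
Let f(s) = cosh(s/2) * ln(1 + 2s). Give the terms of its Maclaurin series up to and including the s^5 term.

Take the Cauchy product of the two expansions.
f(0) = 0
f′(0) = 2
f′′(0) = -4
f′′′(0) = 35/2
f^(4)(0) = -102
f^(5)(0) = 6469/8
Dividing each by k! gives the coefficients c_0, ..., c_5.

6469*s^5/960 - 17*s^4/4 + 35*s^3/12 - 2*s^2 + 2*s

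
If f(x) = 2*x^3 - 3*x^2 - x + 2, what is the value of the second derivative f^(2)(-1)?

-18

From the series, [(x + 1)^2] f = -9; multiply by 2! = 2 to get -18.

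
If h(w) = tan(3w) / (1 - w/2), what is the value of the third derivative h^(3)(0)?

117/2

Expand each factor separately, then convolve coefficients.
From the series, [w^3] h = 39/4; multiply by 3! = 6 to get 117/2.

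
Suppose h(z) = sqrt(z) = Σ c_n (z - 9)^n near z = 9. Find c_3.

1/3888

Differentiate repeatedly and evaluate at the center.
[(z - 9)^0] = 3;  [(z - 9)^1] = 1/6;  [(z - 9)^2] = -1/216;  [(z - 9)^3] = 1/3888.
So c_3 = h′′′(9)/3! = 1/3888.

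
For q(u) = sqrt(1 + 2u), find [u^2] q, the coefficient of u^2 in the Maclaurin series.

-1/2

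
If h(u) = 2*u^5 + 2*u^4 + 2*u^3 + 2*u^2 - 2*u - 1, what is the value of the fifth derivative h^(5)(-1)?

240

From the series, [(u + 1)^5] h = 2; multiply by 5! = 120 to get 240.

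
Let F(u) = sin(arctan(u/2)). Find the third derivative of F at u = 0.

-3/8

Plug the Maclaurin series of the inner function into that of the outer and collect terms.
From the series, [u^3] F = -1/16; multiply by 3! = 6 to get -3/8.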